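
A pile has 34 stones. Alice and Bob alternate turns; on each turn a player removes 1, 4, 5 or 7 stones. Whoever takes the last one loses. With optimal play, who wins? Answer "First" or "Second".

Positions where the player to move wins (W) vs loses (L):
i:   0  1  2  3  4  5  6  7  8  9 10 11 12 13 14 15 16 17 18 19 20 21 22 23 24 25 26 27 28 29 30 31 32 33 34
     W  L  W  L  W  W  W  W  W  L  W  L  W  W  W  W  W  L  W  L  W  W  W  W  W  L  W  L  W  W  W  W  W  L  W
Position 34 is W, so the first player wins.

First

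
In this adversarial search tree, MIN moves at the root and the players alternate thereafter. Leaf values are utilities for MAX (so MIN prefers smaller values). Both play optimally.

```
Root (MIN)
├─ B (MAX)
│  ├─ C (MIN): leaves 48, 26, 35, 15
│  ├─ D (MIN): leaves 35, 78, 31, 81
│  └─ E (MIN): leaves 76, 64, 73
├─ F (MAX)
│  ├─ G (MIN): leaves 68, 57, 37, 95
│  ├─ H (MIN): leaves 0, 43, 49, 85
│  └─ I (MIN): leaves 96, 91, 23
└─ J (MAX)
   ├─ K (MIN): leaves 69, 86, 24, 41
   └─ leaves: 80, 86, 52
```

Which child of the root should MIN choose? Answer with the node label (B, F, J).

C (MIN): min(48, 26, 35, 15) = 15
D (MIN): min(35, 78, 31, 81) = 31
E (MIN): min(76, 64, 73) = 64
B (MAX): max(15, 31, 64) = 64
G (MIN): min(68, 57, 37, 95) = 37
H (MIN): min(0, 43, 49, 85) = 0
I (MIN): min(96, 91, 23) = 23
F (MAX): max(37, 0, 23) = 37
K (MIN): min(69, 86, 24, 41) = 24
J (MAX): max(24, 80, 86, 52) = 86
Root (MIN): min(64, 37, 86) = 37
MIN picks the child with the lowest value: F (value 37).

F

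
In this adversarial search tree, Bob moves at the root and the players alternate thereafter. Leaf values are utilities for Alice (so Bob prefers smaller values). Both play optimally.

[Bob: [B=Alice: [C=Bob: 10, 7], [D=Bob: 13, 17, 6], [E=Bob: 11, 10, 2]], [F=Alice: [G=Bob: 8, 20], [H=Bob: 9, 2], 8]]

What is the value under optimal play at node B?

7

C: min(10, 7) = 7
D: min(13, 17, 6) = 6
E: min(11, 10, 2) = 2
B: max(7, 6, 2) = 7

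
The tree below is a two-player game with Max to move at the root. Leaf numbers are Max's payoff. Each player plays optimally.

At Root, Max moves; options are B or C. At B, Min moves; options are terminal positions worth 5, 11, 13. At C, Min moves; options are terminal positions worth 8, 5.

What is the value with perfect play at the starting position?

B (Min): min(5, 11, 13) = 5
C (Min): min(8, 5) = 5
Root (Max): max(5, 5) = 5

5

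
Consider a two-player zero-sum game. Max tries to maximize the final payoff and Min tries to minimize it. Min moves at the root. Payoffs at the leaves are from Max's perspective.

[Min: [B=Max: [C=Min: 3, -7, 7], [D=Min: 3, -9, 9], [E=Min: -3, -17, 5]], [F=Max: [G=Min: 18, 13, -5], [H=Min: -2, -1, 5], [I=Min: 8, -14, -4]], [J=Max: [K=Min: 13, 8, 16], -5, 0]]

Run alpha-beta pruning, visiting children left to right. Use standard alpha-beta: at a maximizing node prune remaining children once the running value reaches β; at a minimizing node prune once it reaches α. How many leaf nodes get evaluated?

13

C [α=-∞,β=+∞]: v=-7
D [α=-7,β=+∞]: v=-9 after child 2 ≤ α → α-cutoff, skip 1
E [α=-7,β=+∞]: v=-17 after child 2 ≤ α → α-cutoff, skip 1
B [α=-∞,β=+∞]: v=-7
G [α=-∞,β=-7]: v=-5
F [α=-∞,β=-7]: v=-5 after child 1 ≥ β → β-cutoff, skip 2
K [α=-∞,β=-7]: v=8
J [α=-∞,β=-7]: v=8 after child 1 ≥ β → β-cutoff, skip 2
Root [α=-∞,β=+∞]: v=-7
Leaves evaluated: 13 of 23.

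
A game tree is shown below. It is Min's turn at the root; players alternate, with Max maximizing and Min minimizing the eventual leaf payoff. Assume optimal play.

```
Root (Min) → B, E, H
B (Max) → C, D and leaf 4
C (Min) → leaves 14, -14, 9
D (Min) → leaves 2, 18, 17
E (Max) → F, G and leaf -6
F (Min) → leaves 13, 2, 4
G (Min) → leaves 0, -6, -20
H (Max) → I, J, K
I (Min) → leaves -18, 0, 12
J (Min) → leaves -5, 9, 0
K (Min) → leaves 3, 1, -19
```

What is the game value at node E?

F: min(13, 2, 4) = 2
G: min(0, -6, -20) = -20
E: max(2, -20, -6) = 2

2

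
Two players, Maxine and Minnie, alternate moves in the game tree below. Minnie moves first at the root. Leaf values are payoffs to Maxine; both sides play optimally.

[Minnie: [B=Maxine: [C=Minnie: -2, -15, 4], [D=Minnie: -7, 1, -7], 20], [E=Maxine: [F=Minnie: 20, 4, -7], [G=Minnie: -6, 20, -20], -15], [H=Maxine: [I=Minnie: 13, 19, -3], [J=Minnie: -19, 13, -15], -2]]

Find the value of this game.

-7

C (Minnie): min(-2, -15, 4) = -15
D (Minnie): min(-7, 1, -7) = -7
B (Maxine): max(-15, -7, 20) = 20
F (Minnie): min(20, 4, -7) = -7
G (Minnie): min(-6, 20, -20) = -20
E (Maxine): max(-7, -20, -15) = -7
I (Minnie): min(13, 19, -3) = -3
J (Minnie): min(-19, 13, -15) = -19
H (Maxine): max(-3, -19, -2) = -2
Root (Minnie): min(20, -7, -2) = -7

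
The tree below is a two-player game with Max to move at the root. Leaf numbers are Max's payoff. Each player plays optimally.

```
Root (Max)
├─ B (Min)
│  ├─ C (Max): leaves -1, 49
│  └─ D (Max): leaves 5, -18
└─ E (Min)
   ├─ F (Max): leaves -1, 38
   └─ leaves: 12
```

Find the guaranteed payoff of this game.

C (Max): max(-1, 49) = 49
D (Max): max(5, -18) = 5
B (Min): min(49, 5) = 5
F (Max): max(-1, 38) = 38
E (Min): min(38, 12) = 12
Root (Max): max(5, 12) = 12

12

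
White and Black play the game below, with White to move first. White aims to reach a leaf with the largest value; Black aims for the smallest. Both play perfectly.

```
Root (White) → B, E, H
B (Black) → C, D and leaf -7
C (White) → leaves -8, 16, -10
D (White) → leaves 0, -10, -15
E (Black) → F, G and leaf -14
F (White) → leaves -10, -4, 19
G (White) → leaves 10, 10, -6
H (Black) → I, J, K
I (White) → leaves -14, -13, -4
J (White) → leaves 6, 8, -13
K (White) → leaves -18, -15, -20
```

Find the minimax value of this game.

-7

C (White): max(-8, 16, -10) = 16
D (White): max(0, -10, -15) = 0
B (Black): min(16, 0, -7) = -7
F (White): max(-10, -4, 19) = 19
G (White): max(10, 10, -6) = 10
E (Black): min(19, 10, -14) = -14
I (White): max(-14, -13, -4) = -4
J (White): max(6, 8, -13) = 8
K (White): max(-18, -15, -20) = -15
H (Black): min(-4, 8, -15) = -15
Root (White): max(-7, -14, -15) = -7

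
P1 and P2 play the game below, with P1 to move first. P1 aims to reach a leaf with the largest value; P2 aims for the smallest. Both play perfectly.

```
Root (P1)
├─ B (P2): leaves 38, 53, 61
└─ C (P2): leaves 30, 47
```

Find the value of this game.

B (P2): min(38, 53, 61) = 38
C (P2): min(30, 47) = 30
Root (P1): max(38, 30) = 38

38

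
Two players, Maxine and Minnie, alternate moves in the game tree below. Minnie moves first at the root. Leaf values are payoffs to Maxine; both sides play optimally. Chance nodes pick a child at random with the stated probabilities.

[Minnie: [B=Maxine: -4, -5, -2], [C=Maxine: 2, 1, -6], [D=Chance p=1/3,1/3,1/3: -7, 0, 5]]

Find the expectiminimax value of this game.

-2

B (Maxine): max(-4, -5, -2) = -2
C (Maxine): max(2, 1, -6) = 2
D (Chance): 1/3·-7 + 1/3·0 + 1/3·5 = -0.67
Root (Minnie): min(-2, 2, -0.67) = -2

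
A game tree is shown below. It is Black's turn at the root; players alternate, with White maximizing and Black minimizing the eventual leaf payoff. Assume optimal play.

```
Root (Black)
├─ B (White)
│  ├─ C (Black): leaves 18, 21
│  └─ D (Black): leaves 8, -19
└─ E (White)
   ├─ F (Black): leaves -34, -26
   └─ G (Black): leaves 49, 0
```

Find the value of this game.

0

C (Black): min(18, 21) = 18
D (Black): min(8, -19) = -19
B (White): max(18, -19) = 18
F (Black): min(-34, -26) = -34
G (Black): min(49, 0) = 0
E (White): max(-34, 0) = 0
Root (Black): min(18, 0) = 0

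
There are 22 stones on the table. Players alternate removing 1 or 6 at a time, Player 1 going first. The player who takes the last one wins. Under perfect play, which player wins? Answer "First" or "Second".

First

i:   0  1  2  3  4  5  6  7  8  9 10 11 12 13 14 15 16 17 18 19 20 21 22
     L  W  L  W  L  W  W  L  W  L  W  L  W  W  L  W  L  W  L  W  W  L  W
Position 22 is W, so the first player wins.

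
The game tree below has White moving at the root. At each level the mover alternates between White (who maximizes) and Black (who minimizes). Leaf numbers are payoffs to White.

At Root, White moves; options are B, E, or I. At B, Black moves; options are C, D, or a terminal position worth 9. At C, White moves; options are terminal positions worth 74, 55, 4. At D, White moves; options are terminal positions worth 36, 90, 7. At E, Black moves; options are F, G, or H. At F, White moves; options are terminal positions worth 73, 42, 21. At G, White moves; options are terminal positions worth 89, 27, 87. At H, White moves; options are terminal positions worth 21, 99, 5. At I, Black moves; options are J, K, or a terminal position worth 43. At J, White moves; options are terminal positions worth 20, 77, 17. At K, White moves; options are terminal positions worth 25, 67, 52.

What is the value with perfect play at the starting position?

73

C (White): max(74, 55, 4) = 74
D (White): max(36, 90, 7) = 90
B (Black): min(74, 90, 9) = 9
F (White): max(73, 42, 21) = 73
G (White): max(89, 27, 87) = 89
H (White): max(21, 99, 5) = 99
E (Black): min(73, 89, 99) = 73
J (White): max(20, 77, 17) = 77
K (White): max(25, 67, 52) = 67
I (Black): min(77, 67, 43) = 43
Root (White): max(9, 73, 43) = 73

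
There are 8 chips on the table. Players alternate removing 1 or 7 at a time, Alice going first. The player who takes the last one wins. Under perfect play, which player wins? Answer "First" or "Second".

Compute winning (W) and losing (L) positions by backward induction:
i:   0  1  2  3  4  5  6  7  8
     L  W  L  W  L  W  L  W  L
Position 8 is L, so the second player wins.

Second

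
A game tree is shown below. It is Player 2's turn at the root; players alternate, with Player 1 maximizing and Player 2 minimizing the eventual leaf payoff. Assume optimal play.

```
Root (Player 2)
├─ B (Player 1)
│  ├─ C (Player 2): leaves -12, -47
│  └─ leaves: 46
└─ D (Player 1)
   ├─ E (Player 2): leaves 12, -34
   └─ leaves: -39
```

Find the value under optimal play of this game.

C (Player 2): min(-12, -47) = -47
B (Player 1): max(-47, 46) = 46
E (Player 2): min(12, -34) = -34
D (Player 1): max(-34, -39) = -34
Root (Player 2): min(46, -34) = -34

-34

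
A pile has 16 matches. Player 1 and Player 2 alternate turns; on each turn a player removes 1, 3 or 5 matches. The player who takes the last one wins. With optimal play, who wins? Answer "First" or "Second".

Second

W/L table (W = player to move can force a win):
i:   0  1  2  3  4  5  6  7  8  9 10 11 12 13 14 15 16
     L  W  L  W  L  W  L  W  L  W  L  W  L  W  L  W  L
Position 16 is L, so the second player wins.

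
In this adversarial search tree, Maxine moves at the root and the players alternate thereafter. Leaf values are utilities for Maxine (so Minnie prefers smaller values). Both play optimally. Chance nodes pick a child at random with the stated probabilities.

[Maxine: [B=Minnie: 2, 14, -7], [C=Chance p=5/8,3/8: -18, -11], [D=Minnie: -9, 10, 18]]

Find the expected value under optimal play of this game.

B (Minnie): min(2, 14, -7) = -7
C (Chance): 5/8·-18 + 3/8·-11 = -15.38
D (Minnie): min(-9, 10, 18) = -9
Root (Maxine): max(-7, -15.38, -9) = -7

-7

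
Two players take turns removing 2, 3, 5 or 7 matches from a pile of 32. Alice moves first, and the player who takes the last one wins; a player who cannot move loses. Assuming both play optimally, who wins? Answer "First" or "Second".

First

i:   0  1  2  3  4  5  6  7  8  9 10 11 12 13 14 15 16 17 18 19 20 21 22 23 24 25 26 27 28 29 30 31 32
     L  L  W  W  W  W  W  W  W  L  L  W  W  W  W  W  W  W  L  L  W  W  W  W  W  W  W  L  L  W  W  W  W
Position 32 is W, so the first player wins.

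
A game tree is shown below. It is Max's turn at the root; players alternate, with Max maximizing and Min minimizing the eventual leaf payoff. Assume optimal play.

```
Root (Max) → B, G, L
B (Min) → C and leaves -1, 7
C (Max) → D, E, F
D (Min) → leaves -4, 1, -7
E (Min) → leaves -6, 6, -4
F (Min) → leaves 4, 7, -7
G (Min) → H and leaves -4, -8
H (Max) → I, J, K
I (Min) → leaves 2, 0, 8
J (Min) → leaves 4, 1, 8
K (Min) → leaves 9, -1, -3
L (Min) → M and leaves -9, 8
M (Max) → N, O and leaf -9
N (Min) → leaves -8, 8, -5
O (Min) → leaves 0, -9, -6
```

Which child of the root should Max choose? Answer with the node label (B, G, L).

D (Min): min(-4, 1, -7) = -7
E (Min): min(-6, 6, -4) = -6
F (Min): min(4, 7, -7) = -7
C (Max): max(-7, -6, -7) = -6
B (Min): min(-6, -1, 7) = -6
I (Min): min(2, 0, 8) = 0
J (Min): min(4, 1, 8) = 1
K (Min): min(9, -1, -3) = -3
H (Max): max(0, 1, -3) = 1
G (Min): min(1, -4, -8) = -8
N (Min): min(-8, 8, -5) = -8
O (Min): min(0, -9, -6) = -9
M (Max): max(-8, -9, -9) = -8
L (Min): min(-8, -9, 8) = -9
Root (Max): max(-6, -8, -9) = -6
Max picks the child with the highest value: B (value -6).

B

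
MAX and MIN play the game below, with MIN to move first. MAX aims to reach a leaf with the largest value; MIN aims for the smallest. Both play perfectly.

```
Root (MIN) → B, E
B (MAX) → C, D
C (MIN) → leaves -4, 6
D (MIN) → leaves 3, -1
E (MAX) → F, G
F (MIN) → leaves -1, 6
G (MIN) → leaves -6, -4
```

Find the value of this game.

C (MIN): min(-4, 6) = -4
D (MIN): min(3, -1) = -1
B (MAX): max(-4, -1) = -1
F (MIN): min(-1, 6) = -1
G (MIN): min(-6, -4) = -6
E (MAX): max(-1, -6) = -1
Root (MIN): min(-1, -1) = -1

-1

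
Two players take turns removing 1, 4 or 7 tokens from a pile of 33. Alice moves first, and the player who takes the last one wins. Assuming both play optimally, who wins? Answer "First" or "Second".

W/L table (W = player to move can force a win):
i:   0  1  2  3  4  5  6  7  8  9 10 11 12 13 14 15 16 17 18 19 20 21 22 23 24 25 26 27 28 29 30 31 32 33
     L  W  L  W  W  L  W  W  L  W  L  W  W  L  W  W  L  W  L  W  W  L  W  W  L  W  L  W  W  L  W  W  L  W
Position 33 is W, so the first player wins.

First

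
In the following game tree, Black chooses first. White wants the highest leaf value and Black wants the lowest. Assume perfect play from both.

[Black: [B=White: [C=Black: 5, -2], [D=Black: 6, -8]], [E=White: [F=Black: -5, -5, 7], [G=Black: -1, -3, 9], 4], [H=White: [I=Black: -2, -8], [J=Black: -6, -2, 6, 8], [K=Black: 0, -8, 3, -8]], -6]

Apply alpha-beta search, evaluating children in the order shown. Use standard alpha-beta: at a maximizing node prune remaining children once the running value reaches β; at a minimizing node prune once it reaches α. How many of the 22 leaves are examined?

20

C [α=-∞,β=+∞]: v=-2
D [α=-2,β=+∞]: v=-8
B [α=-∞,β=+∞]: v=-2
F [α=-∞,β=-2]: v=-5
G [α=-5,β=-2]: v=-3
E [α=-∞,β=-2]: v=4
I [α=-∞,β=-2]: v=-8
J [α=-8,β=-2]: v=-6
K [α=-6,β=-2]: v=-8 after child 2 ≤ α → α-cutoff, skip 2
H [α=-∞,β=-2]: v=-6
Root [α=-∞,β=+∞]: v=-6
Leaves evaluated: 20 of 22.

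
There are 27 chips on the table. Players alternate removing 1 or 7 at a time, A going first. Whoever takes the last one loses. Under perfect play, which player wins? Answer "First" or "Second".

i:   0  1  2  3  4  5  6  7  8  9 10 11 12 13 14 15 16 17 18 19 20 21 22 23 24 25 26 27
     W  L  W  L  W  L  W  L  W  L  W  L  W  L  W  L  W  L  W  L  W  L  W  L  W  L  W  L
Position 27 is L, so the second player wins.

Second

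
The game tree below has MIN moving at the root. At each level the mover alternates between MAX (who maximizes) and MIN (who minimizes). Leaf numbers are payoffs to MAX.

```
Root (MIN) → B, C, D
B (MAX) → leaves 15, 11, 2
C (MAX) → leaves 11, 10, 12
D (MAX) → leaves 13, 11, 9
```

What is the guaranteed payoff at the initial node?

B (MAX): max(15, 11, 2) = 15
C (MAX): max(11, 10, 12) = 12
D (MAX): max(13, 11, 9) = 13
Root (MIN): min(15, 12, 13) = 12

12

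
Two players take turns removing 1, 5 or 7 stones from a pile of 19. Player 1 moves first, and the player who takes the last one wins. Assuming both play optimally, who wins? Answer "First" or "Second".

W/L table (W = player to move can force a win):
i:   0  1  2  3  4  5  6  7  8  9 10 11 12 13 14 15 16 17 18 19
     L  W  L  W  L  W  L  W  L  W  L  W  L  W  L  W  L  W  L  W
Position 19 is W, so the first player wins.

First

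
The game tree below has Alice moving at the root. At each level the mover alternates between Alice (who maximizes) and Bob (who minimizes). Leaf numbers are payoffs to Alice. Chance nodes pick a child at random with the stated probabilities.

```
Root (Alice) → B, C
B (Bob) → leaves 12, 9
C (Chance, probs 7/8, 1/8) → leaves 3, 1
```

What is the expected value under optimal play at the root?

B (Bob): min(12, 9) = 9
C (Chance): 7/8·3 + 1/8·1 = 2.75
Root (Alice): max(9, 2.75) = 9

9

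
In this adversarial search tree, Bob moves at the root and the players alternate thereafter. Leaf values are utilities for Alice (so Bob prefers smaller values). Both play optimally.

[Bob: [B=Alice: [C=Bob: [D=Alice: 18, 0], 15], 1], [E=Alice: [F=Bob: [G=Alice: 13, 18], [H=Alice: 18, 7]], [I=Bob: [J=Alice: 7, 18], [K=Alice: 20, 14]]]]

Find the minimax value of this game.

D (Alice): max(18, 0) = 18
C (Bob): min(18, 15) = 15
B (Alice): max(15, 1) = 15
G (Alice): max(13, 18) = 18
H (Alice): max(18, 7) = 18
F (Bob): min(18, 18) = 18
J (Alice): max(7, 18) = 18
K (Alice): max(20, 14) = 20
I (Bob): min(18, 20) = 18
E (Alice): max(18, 18) = 18
Root (Bob): min(15, 18) = 15

15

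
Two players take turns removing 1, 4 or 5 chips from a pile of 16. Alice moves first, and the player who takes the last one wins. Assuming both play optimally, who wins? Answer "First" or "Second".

Compute winning (W) and losing (L) positions by backward induction:
i:   0  1  2  3  4  5  6  7  8  9 10 11 12 13 14 15 16
     L  W  L  W  W  W  W  W  L  W  L  W  W  W  W  W  L
Position 16 is L, so the second player wins.

Second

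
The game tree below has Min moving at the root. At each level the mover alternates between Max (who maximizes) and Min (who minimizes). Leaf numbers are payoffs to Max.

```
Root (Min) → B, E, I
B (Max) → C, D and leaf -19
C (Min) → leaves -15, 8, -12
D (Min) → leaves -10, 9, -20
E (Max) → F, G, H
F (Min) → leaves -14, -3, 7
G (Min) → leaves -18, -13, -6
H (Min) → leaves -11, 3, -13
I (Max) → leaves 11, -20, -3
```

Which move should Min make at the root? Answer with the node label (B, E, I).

C (Min): min(-15, 8, -12) = -15
D (Min): min(-10, 9, -20) = -20
B (Max): max(-15, -20, -19) = -15
F (Min): min(-14, -3, 7) = -14
G (Min): min(-18, -13, -6) = -18
H (Min): min(-11, 3, -13) = -13
E (Max): max(-14, -18, -13) = -13
I (Max): max(11, -20, -3) = 11
Root (Min): min(-15, -13, 11) = -15
Min picks the child with the lowest value: B (value -15).

B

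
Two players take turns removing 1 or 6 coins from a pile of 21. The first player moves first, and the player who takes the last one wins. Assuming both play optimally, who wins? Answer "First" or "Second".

Positions where the player to move wins (W) vs loses (L):
i:   0  1  2  3  4  5  6  7  8  9 10 11 12 13 14 15 16 17 18 19 20 21
     L  W  L  W  L  W  W  L  W  L  W  L  W  W  L  W  L  W  L  W  W  L
Position 21 is L, so the second player wins.

Second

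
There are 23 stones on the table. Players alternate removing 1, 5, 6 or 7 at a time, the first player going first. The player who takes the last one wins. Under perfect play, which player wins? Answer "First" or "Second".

W/L table (W = player to move can force a win):
i:   0  1  2  3  4  5  6  7  8  9 10 11 12 13 14 15 16 17 18 19 20 21 22 23
     L  W  L  W  L  W  W  W  W  W  W  W  L  W  L  W  L  W  W  W  W  W  W  W
Position 23 is W, so the first player wins.

First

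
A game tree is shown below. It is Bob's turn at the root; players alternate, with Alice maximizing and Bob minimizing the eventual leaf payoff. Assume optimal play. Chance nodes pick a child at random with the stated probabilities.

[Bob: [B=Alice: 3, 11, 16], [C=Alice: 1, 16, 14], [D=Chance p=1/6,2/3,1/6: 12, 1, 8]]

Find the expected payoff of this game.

B (Alice): max(3, 11, 16) = 16
C (Alice): max(1, 16, 14) = 16
D (Chance): 1/6·12 + 2/3·1 + 1/6·8 = 4
Root (Bob): min(16, 16, 4) = 4

4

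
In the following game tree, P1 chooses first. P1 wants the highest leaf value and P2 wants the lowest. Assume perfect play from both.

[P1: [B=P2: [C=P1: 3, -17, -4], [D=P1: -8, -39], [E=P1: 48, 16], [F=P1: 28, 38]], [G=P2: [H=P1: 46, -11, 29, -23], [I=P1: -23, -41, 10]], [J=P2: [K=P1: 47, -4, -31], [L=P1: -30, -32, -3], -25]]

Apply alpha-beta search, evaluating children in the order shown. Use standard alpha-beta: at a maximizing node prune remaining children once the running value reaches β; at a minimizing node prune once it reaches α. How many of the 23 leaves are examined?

20

C [α=-∞,β=+∞]: v=3
D [α=-∞,β=3]: v=-8
E [α=-∞,β=-8]: v=48 after child 1 ≥ β → β-cutoff, skip 1
F [α=-∞,β=-8]: v=28 after child 1 ≥ β → β-cutoff, skip 1
B [α=-∞,β=+∞]: v=-8
H [α=-8,β=+∞]: v=46
I [α=-8,β=46]: v=10
G [α=-8,β=+∞]: v=10
K [α=10,β=+∞]: v=47
L [α=10,β=47]: v=-3
J [α=10,β=+∞]: v=-3 after child 2 ≤ α → α-cutoff, skip 1
Root [α=-∞,β=+∞]: v=10
Leaves evaluated: 20 of 23.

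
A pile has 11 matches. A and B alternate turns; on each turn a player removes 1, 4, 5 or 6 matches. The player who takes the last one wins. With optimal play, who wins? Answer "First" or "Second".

Second

i:   0  1  2  3  4  5  6  7  8  9 10 11
     L  W  L  W  W  W  W  W  W  L  W  L
Position 11 is L, so the second player wins.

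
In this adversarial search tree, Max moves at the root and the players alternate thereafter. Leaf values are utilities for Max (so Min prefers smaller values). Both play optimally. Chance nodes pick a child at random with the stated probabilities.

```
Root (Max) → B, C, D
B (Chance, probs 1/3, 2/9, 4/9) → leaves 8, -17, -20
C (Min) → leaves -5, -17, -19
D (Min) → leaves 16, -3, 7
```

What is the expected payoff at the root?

-3

B (Chance): 1/3·8 + 2/9·-17 + 4/9·-20 = -10
C (Min): min(-5, -17, -19) = -19
D (Min): min(16, -3, 7) = -3
Root (Max): max(-10, -19, -3) = -3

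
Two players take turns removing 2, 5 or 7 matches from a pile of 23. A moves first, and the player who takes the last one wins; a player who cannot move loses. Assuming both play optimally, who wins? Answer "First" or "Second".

i:   0  1  2  3  4  5  6  7  8  9 10 11 12 13 14 15 16 17 18 19 20 21 22 23
     L  L  W  W  L  W  W  W  W  W  L  W  W  L  L  W  W  W  W  W  W  W  L  L
Position 23 is L, so the second player wins.

Second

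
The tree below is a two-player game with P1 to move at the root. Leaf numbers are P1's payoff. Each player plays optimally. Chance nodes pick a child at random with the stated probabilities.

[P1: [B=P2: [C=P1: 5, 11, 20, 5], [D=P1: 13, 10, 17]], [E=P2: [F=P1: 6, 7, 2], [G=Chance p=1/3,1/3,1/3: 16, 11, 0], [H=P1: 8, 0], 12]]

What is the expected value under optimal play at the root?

C (P1): max(5, 11, 20, 5) = 20
D (P1): max(13, 10, 17) = 17
B (P2): min(20, 17) = 17
F (P1): max(6, 7, 2) = 7
G (Chance): 1/3·16 + 1/3·11 + 1/3·0 = 9
H (P1): max(8, 0) = 8
E (P2): min(7, 9, 8, 12) = 7
Root (P1): max(17, 7) = 17

17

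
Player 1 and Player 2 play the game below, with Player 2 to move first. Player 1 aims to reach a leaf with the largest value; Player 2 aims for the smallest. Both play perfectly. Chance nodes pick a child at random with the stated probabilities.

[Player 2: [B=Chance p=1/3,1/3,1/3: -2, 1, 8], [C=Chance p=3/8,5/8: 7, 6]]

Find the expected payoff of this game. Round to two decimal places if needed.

B (Chance): 1/3·-2 + 1/3·1 + 1/3·8 = 2.33
C (Chance): 3/8·7 + 5/8·6 = 6.38
Root (Player 2): min(2.33, 6.38) = 2.33

2.33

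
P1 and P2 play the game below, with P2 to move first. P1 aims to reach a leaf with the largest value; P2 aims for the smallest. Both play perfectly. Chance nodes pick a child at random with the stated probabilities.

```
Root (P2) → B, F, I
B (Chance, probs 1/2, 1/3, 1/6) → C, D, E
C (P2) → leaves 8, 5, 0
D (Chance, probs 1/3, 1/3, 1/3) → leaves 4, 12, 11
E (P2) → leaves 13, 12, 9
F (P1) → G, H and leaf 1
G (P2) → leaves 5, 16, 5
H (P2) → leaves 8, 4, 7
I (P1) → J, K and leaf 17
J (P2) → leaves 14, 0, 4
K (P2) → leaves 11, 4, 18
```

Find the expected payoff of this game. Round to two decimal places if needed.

C (P2): min(8, 5, 0) = 0
D (Chance): 1/3·4 + 1/3·12 + 1/3·11 = 9
E (P2): min(13, 12, 9) = 9
B (Chance): 1/2·0 + 1/3·9 + 1/6·9 = 4.5
G (P2): min(5, 16, 5) = 5
H (P2): min(8, 4, 7) = 4
F (P1): max(5, 4, 1) = 5
J (P2): min(14, 0, 4) = 0
K (P2): min(11, 4, 18) = 4
I (P1): max(0, 4, 17) = 17
Root (P2): min(4.5, 5, 17) = 4.5

4.5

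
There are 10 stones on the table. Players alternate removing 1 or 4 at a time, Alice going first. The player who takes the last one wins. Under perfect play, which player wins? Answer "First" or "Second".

Second

W/L table (W = player to move can force a win):
i:   0  1  2  3  4  5  6  7  8  9 10
     L  W  L  W  W  L  W  L  W  W  L
Position 10 is L, so the second player wins.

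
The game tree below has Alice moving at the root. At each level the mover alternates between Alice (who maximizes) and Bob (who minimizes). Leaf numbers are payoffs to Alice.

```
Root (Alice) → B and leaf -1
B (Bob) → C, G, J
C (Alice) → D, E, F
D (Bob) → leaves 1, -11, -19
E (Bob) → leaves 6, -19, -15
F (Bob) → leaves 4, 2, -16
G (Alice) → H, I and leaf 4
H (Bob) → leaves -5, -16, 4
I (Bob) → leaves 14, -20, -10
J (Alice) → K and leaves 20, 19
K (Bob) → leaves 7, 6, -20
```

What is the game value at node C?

-16

D: min(1, -11, -19) = -19
E: min(6, -19, -15) = -19
F: min(4, 2, -16) = -16
C: max(-19, -19, -16) = -16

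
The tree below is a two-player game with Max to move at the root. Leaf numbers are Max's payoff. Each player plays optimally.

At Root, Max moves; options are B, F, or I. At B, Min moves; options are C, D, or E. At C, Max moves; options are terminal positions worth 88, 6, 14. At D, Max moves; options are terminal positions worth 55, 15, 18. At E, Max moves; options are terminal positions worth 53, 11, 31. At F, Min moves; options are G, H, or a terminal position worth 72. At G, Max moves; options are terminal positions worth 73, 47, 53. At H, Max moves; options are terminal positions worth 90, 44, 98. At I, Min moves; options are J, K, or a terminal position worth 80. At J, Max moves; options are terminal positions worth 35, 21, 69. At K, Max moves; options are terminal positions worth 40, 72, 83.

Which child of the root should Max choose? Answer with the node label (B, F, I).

F

C (Max): max(88, 6, 14) = 88
D (Max): max(55, 15, 18) = 55
E (Max): max(53, 11, 31) = 53
B (Min): min(88, 55, 53) = 53
G (Max): max(73, 47, 53) = 73
H (Max): max(90, 44, 98) = 98
F (Min): min(73, 98, 72) = 72
J (Max): max(35, 21, 69) = 69
K (Max): max(40, 72, 83) = 83
I (Min): min(69, 83, 80) = 69
Root (Max): max(53, 72, 69) = 72
Max picks the child with the highest value: F (value 72).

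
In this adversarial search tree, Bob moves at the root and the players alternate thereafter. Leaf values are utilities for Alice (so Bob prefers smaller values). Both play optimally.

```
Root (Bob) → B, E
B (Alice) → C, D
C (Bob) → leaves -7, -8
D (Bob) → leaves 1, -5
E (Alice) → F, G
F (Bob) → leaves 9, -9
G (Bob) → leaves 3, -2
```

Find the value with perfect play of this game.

C (Bob): min(-7, -8) = -8
D (Bob): min(1, -5) = -5
B (Alice): max(-8, -5) = -5
F (Bob): min(9, -9) = -9
G (Bob): min(3, -2) = -2
E (Alice): max(-9, -2) = -2
Root (Bob): min(-5, -2) = -5

-5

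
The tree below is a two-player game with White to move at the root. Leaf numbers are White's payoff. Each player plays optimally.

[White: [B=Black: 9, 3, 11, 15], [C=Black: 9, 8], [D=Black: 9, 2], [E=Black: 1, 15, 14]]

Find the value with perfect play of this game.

8

B (Black): min(9, 3, 11, 15) = 3
C (Black): min(9, 8) = 8
D (Black): min(9, 2) = 2
E (Black): min(1, 15, 14) = 1
Root (White): max(3, 8, 2, 1) = 8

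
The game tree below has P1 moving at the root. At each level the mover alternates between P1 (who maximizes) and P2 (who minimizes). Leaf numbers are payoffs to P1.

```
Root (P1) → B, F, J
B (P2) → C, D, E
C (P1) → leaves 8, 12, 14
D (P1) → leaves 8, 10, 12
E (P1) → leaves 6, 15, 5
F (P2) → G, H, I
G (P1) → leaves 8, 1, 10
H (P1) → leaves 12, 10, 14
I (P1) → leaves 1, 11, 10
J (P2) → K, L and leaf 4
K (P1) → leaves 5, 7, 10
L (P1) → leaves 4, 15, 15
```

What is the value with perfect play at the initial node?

C (P1): max(8, 12, 14) = 14
D (P1): max(8, 10, 12) = 12
E (P1): max(6, 15, 5) = 15
B (P2): min(14, 12, 15) = 12
G (P1): max(8, 1, 10) = 10
H (P1): max(12, 10, 14) = 14
I (P1): max(1, 11, 10) = 11
F (P2): min(10, 14, 11) = 10
K (P1): max(5, 7, 10) = 10
L (P1): max(4, 15, 15) = 15
J (P2): min(10, 15, 4) = 4
Root (P1): max(12, 10, 4) = 12

12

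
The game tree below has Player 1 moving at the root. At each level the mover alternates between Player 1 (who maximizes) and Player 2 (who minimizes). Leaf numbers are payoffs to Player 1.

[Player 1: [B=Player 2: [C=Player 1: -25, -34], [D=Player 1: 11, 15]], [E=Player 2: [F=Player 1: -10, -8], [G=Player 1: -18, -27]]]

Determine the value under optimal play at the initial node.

C (Player 1): max(-25, -34) = -25
D (Player 1): max(11, 15) = 15
B (Player 2): min(-25, 15) = -25
F (Player 1): max(-10, -8) = -8
G (Player 1): max(-18, -27) = -18
E (Player 2): min(-8, -18) = -18
Root (Player 1): max(-25, -18) = -18

-18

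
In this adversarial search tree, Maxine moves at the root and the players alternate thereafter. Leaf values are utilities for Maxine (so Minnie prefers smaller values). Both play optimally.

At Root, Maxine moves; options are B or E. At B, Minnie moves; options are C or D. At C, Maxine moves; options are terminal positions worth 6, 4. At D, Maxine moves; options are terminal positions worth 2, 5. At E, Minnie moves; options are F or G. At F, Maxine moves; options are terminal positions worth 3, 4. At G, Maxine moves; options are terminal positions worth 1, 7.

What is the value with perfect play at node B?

C: max(6, 4) = 6
D: max(2, 5) = 5
B: min(6, 5) = 5

5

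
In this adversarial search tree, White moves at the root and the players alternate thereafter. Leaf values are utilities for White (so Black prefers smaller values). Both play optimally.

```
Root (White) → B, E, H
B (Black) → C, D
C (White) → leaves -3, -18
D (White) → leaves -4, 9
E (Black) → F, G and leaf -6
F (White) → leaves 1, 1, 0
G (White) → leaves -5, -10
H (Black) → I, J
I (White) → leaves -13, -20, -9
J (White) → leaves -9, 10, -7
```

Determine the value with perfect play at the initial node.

C (White): max(-3, -18) = -3
D (White): max(-4, 9) = 9
B (Black): min(-3, 9) = -3
F (White): max(1, 1, 0) = 1
G (White): max(-5, -10) = -5
E (Black): min(1, -5, -6) = -6
I (White): max(-13, -20, -9) = -9
J (White): max(-9, 10, -7) = 10
H (Black): min(-9, 10) = -9
Root (White): max(-3, -6, -9) = -3

-3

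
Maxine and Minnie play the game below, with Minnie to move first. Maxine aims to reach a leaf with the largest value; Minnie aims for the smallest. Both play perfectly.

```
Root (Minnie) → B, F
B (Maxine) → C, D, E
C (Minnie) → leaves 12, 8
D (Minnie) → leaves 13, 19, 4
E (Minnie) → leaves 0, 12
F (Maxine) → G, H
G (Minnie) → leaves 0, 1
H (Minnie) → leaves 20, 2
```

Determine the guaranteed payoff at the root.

2

C (Minnie): min(12, 8) = 8
D (Minnie): min(13, 19, 4) = 4
E (Minnie): min(0, 12) = 0
B (Maxine): max(8, 4, 0) = 8
G (Minnie): min(0, 1) = 0
H (Minnie): min(20, 2) = 2
F (Maxine): max(0, 2) = 2
Root (Minnie): min(8, 2) = 2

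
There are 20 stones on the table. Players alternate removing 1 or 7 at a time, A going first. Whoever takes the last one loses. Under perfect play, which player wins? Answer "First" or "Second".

First

Mark each pile size as W (mover wins) or L (mover loses):
i:   0  1  2  3  4  5  6  7  8  9 10 11 12 13 14 15 16 17 18 19 20
     W  L  W  L  W  L  W  L  W  L  W  L  W  L  W  L  W  L  W  L  W
Position 20 is W, so the first player wins.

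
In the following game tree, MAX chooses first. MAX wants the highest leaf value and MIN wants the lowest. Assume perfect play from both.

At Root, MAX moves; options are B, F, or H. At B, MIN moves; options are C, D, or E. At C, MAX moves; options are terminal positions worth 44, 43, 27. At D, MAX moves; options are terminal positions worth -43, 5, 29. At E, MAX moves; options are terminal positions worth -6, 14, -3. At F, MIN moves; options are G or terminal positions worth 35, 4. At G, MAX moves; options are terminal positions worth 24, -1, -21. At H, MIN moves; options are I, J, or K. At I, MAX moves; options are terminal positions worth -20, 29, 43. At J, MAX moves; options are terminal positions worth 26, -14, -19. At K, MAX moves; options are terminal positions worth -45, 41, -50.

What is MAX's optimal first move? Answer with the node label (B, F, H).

H

C (MAX): max(44, 43, 27) = 44
D (MAX): max(-43, 5, 29) = 29
E (MAX): max(-6, 14, -3) = 14
B (MIN): min(44, 29, 14) = 14
G (MAX): max(24, -1, -21) = 24
F (MIN): min(24, 35, 4) = 4
I (MAX): max(-20, 29, 43) = 43
J (MAX): max(26, -14, -19) = 26
K (MAX): max(-45, 41, -50) = 41
H (MIN): min(43, 26, 41) = 26
Root (MAX): max(14, 4, 26) = 26
MAX picks the child with the highest value: H (value 26).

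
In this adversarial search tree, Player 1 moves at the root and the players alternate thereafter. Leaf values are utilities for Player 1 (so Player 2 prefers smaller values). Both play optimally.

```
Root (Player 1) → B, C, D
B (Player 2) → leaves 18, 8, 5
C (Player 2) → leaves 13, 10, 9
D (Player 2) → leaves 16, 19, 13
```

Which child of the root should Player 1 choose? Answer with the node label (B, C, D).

B (Player 2): min(18, 8, 5) = 5
C (Player 2): min(13, 10, 9) = 9
D (Player 2): min(16, 19, 13) = 13
Root (Player 1): max(5, 9, 13) = 13
Player 1 picks the child with the highest value: D (value 13).

D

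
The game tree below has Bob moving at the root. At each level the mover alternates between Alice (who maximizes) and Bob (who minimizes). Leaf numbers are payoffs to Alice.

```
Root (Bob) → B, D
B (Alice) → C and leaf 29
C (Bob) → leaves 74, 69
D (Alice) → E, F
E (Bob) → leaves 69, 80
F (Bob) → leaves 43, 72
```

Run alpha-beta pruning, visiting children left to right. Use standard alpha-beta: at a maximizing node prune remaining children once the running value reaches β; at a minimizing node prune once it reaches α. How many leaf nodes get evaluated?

5

C [α=-∞,β=+∞]: v=69
B [α=-∞,β=+∞]: v=69
E [α=-∞,β=69]: v=69
D [α=-∞,β=69]: v=69 after child 1 ≥ β → β-cutoff, skip 1
Root [α=-∞,β=+∞]: v=69
Leaves evaluated: 5 of 7.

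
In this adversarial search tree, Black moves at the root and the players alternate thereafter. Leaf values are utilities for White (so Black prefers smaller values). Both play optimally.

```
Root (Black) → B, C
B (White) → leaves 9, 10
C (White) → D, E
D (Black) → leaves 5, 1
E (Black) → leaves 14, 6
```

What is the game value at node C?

6

D: min(5, 1) = 1
E: min(14, 6) = 6
C: max(1, 6) = 6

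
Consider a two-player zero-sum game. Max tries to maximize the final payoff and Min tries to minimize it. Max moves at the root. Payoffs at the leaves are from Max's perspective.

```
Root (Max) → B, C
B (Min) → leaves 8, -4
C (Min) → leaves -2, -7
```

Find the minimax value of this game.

-4

B (Min): min(8, -4) = -4
C (Min): min(-2, -7) = -7
Root (Max): max(-4, -7) = -4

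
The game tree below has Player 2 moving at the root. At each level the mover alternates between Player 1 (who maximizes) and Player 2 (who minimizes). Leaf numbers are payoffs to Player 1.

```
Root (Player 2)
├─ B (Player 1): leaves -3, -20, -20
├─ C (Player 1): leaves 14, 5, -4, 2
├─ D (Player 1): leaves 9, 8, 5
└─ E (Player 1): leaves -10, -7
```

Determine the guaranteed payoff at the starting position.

B (Player 1): max(-3, -20, -20) = -3
C (Player 1): max(14, 5, -4, 2) = 14
D (Player 1): max(9, 8, 5) = 9
E (Player 1): max(-10, -7) = -7
Root (Player 2): min(-3, 14, 9, -7) = -7

-7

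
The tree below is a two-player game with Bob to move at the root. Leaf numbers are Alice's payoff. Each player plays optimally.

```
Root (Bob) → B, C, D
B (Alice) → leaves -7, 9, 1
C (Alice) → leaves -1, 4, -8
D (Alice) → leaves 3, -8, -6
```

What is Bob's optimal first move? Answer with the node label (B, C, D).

B (Alice): max(-7, 9, 1) = 9
C (Alice): max(-1, 4, -8) = 4
D (Alice): max(3, -8, -6) = 3
Root (Bob): min(9, 4, 3) = 3
Bob picks the child with the lowest value: D (value 3).

D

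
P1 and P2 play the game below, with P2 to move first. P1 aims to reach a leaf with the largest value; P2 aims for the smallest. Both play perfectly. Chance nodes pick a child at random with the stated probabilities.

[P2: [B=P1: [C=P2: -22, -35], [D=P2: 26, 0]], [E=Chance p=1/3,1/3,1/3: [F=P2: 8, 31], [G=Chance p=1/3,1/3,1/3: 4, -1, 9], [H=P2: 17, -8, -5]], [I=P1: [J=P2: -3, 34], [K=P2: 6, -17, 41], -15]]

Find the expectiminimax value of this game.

C (P2): min(-22, -35) = -35
D (P2): min(26, 0) = 0
B (P1): max(-35, 0) = 0
F (P2): min(8, 31) = 8
G (Chance): 1/3·4 + 1/3·-1 + 1/3·9 = 4
H (P2): min(17, -8, -5) = -8
E (Chance): 1/3·8 + 1/3·4 + 1/3·-8 = 1.33
J (P2): min(-3, 34) = -3
K (P2): min(6, -17, 41) = -17
I (P1): max(-3, -17, -15) = -3
Root (P2): min(0, 1.33, -3) = -3

-3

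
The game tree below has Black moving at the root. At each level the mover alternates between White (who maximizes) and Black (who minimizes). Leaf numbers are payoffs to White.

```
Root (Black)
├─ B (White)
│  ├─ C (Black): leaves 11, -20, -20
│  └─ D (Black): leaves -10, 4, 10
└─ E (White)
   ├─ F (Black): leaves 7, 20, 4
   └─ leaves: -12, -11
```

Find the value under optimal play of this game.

C (Black): min(11, -20, -20) = -20
D (Black): min(-10, 4, 10) = -10
B (White): max(-20, -10) = -10
F (Black): min(7, 20, 4) = 4
E (White): max(4, -12, -11) = 4
Root (Black): min(-10, 4) = -10

-10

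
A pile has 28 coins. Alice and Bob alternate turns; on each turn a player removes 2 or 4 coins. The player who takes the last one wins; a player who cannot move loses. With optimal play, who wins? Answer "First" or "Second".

First

Positions where the player to move wins (W) vs loses (L):
i:   0  1  2  3  4  5  6  7  8  9 10 11 12 13 14 15 16 17 18 19 20 21 22 23 24 25 26 27 28
     L  L  W  W  W  W  L  L  W  W  W  W  L  L  W  W  W  W  L  L  W  W  W  W  L  L  W  W  W
Position 28 is W, so the first player wins.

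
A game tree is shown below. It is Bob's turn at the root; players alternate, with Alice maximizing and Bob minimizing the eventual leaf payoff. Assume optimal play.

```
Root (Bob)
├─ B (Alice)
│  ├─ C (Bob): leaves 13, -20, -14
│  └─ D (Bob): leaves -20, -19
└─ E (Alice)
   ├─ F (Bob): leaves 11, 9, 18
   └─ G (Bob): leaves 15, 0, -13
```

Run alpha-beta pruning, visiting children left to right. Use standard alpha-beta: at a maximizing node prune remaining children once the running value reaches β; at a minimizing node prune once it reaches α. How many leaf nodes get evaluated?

C [α=-∞,β=+∞]: v=-20
D [α=-20,β=+∞]: v=-20 after child 1 ≤ α → α-cutoff, skip 1
B [α=-∞,β=+∞]: v=-20
F [α=-∞,β=-20]: v=9
E [α=-∞,β=-20]: v=9 after child 1 ≥ β → β-cutoff, skip 1
Root [α=-∞,β=+∞]: v=-20
Leaves evaluated: 7 of 11.

7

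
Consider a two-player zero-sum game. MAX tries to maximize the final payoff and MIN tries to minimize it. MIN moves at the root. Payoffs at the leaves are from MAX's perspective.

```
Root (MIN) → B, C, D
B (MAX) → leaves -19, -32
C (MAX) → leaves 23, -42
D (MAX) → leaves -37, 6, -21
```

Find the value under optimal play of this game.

-19

B (MAX): max(-19, -32) = -19
C (MAX): max(23, -42) = 23
D (MAX): max(-37, 6, -21) = 6
Root (MIN): min(-19, 23, 6) = -19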